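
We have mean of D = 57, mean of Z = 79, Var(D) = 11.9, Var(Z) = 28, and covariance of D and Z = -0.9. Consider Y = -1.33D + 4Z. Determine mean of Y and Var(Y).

mean of Y = 240.19, Var(Y) = 478.62591

mean of Y = (-1.33)·mean of D + 4·mean of Z = (-1.33)·57 + 4·79 = 240.19.
Var(Y) = a²·Var(D) + b²·Var(Z) + 2ab·covariance of D and Z with a = -1.33, b = 4.
= (-1.33)²·11.9 + 4²·28 + 2·(-1.33)·4·(-0.9)
= 21.04991 + 448 + 9.576 = 478.62591.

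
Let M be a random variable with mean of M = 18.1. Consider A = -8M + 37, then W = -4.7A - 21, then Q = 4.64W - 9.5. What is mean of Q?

mean of A = (-8)·18.1 + 37 = -107.8.
mean of W = (-4.7)·(-107.8) + (-21) = 485.66.
mean of Q = 4.64·485.66 + (-9.5) = 2243.9624.

mean of Q = 2243.9624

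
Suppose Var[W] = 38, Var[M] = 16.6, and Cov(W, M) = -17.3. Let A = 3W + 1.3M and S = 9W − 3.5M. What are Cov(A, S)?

Cov(A, S) = 929.71

By bilinearity, Cov(A, S) = ac·Var[W] + bd·Var[M] + (ad+bc)·Cov(W, M), with a=3, b=1.3, c=9, d=-3.5.
ac·Var[W] = 3·9·38 = 1026
bd·Var[M] = 1.3·(-3.5)·16.6 = -75.53
(ad+bc)·Cov(W, M) = (1.2)·(-17.3) = -20.76
Cov(A, S) = 1026 + (-75.53) + (-20.76) = 929.71.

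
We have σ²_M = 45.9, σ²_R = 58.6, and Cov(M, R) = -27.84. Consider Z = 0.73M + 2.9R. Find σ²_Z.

σ²_Z = 399.41155

σ²_Z = a²·σ²_M + b²·σ²_R + 2ab·Cov(M, R) with a = 0.73, b = 2.9.
= 0.73²·45.9 + 2.9²·58.6 + 2·0.73·2.9·(-27.84)
= 24.46011 + 492.826 + (-117.87456) = 399.41155.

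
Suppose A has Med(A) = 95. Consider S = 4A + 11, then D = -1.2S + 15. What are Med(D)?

Med(D) = -454.2

Med(S) = 4·95 + 11 = 391.
Med(D) = (-1.2)·391 + 15 = -454.2.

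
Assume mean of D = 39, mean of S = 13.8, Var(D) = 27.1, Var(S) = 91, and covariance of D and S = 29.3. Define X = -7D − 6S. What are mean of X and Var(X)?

mean of X = -355.8, Var(X) = 7065.1

mean of X = (-7)·mean of D + (-6)·mean of S = (-7)·39 + (-6)·13.8 = -355.8.
Var(X) = a²·Var(D) + b²·Var(S) + 2ab·covariance of D and S with a = -7, b = -6.
= (-7)²·27.1 + (-6)²·91 + 2·(-7)·(-6)·29.3
= 1327.9 + 3276 + 2461.2 = 7065.1.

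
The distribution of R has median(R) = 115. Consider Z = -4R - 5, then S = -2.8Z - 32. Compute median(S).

median(S) = 1270

median(Z) = (-4)·115 + (-5) = -465.
median(S) = (-2.8)·(-465) + (-32) = 1270.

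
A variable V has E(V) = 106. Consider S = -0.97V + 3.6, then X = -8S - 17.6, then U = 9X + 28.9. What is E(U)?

E(U) = 7014.34

E(S) = (-0.97)·106 + 3.6 = -99.22.
E(X) = (-8)·(-99.22) + (-17.6) = 776.16.
E(U) = 9·776.16 + 28.9 = 7014.34.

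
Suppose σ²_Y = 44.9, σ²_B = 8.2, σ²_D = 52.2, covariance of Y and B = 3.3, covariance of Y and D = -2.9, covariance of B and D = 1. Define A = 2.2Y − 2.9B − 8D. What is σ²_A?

σ²_A = a²·σ²_Y + b²·σ²_B + c²·σ²_D + 2ab·covariance of Y and B + 2ac·covariance of Y and D + 2bc·covariance of B and D, with a = 2.2, b = -2.9, c = -8.
= 217.316 + 68.962 + 3340.8 + (-42.108) + 102.08 + 46.4
= 3733.45.

σ²_A = 3733.45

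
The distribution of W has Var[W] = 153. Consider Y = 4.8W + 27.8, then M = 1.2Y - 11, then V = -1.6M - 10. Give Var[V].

Var[Y] = 4.8²·153 = 3525.12.
Var[M] = 1.2²·3525.12 = 5076.1728.
Var[V] = (-1.6)²·5076.1728 = 12995.002368.

Var[V] = 12995.002368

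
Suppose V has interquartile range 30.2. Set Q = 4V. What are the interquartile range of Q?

IQR(Q) = 120.8

Under Q = aV + b, IQR(Q) = |a|·IQR(V) = |4|·30.2 = 120.8 (shifts cancel; spread scales by |a|).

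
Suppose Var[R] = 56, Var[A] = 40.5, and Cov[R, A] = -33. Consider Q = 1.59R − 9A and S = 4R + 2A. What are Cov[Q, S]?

By bilinearity, Cov[Q, S] = ac·Var[R] + bd·Var[A] + (ad+bc)·Cov[R, A], with a=1.59, b=-9, c=4, d=2.
ac·Var[R] = 1.59·4·56 = 356.16
bd·Var[A] = (-9)·2·40.5 = -729
(ad+bc)·Cov[R, A] = (-32.82)·(-33) = 1083.06
Cov[Q, S] = 356.16 + (-729) + 1083.06 = 710.22.

Cov[Q, S] = 710.22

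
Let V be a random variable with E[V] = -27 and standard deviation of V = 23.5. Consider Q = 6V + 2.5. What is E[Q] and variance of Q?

Q = 6V + 2.5 is linear with a = 6, b = 2.5.
E[Q] = a·E[V] + b = 6·(-27) + 2.5 = -159.5.
variance of V = 23.5² = 552.25.
variance of Q = a²·variance of V = 6²·552.25 = 19881 (the additive constant 2.5 does not affect variance).

E[Q] = -159.5, variance of Q = 19881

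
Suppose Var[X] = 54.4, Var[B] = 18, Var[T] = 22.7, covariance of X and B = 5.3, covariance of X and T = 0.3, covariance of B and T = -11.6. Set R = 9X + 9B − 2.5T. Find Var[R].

Var[R] = a²·Var[X] + b²·Var[B] + c²·Var[T] + 2ab·covariance of X and B + 2ac·covariance of X and T + 2bc·covariance of B and T, with a = 9, b = 9, c = -2.5.
= 4406.4 + 1458 + 141.875 + 858.6 + (-13.5) + 522
= 7373.375.

Var[R] = 7373.375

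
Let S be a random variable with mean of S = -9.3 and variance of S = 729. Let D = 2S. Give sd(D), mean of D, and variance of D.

D = 2S is linear with a = 2, b = 0.
sd(S) = √729 = 27.
sd(D) = |a|·sd(S) = |2|·27 = 54.
mean of D = a·mean of S + b = 2·(-9.3) = -18.6.
variance of D = a²·variance of S = 2²·729 = 2916.

sd(D) = 54, mean of D = -18.6, variance of D = 2916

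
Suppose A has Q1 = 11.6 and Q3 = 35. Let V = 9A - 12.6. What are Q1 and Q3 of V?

Q1(V) = 91.8, Q3(V) = 302.4

a = 9 > 0: Q1(V) = a·Q1(A)+b = 91.8, Q3(V) = a·Q3(A)+b = 302.4.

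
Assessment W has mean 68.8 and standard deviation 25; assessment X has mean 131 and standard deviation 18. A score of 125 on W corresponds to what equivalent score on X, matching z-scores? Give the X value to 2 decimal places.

X = 171.46

z = (125 − 68.8)/25 = 2.248.
X = 131 + z·18 = 131 + (125 − 68.8)·18/25 ≈ 171.46.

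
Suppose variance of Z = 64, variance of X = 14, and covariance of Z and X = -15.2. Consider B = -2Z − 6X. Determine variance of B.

variance of B = a²·variance of Z + b²·variance of X + 2ab·covariance of Z and X with a = -2, b = -6.
= (-2)²·64 + (-6)²·14 + 2·(-2)·(-6)·(-15.2)
= 256 + 504 + (-364.8) = 395.2.

variance of B = 395.2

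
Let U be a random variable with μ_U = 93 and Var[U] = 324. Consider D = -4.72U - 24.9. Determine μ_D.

D = -4.72U - 24.9 is linear with a = -4.72, b = -24.9.
μ_D = a·μ_U + b = (-4.72)·93 + (-24.9) = -463.86.

μ_D = -463.86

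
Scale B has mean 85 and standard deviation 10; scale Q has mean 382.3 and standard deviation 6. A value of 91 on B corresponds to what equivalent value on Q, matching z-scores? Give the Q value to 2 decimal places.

z = (91 − 85)/10 = 0.6.
Q = 382.3 + z·6 = 382.3 + (91 − 85)·6/10 = 385.90.

Q = 385.90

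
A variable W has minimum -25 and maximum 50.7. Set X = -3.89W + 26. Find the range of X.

Range of W = 50.7 − (-25) = 75.7.
Range(X) = |a|·Range(W) = |-3.89|·75.7 = 294.473.

Range(X) = 294.473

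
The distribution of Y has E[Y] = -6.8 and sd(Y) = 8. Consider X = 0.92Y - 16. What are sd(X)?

X = 0.92Y - 16 is linear with a = 0.92, b = -16.
sd(X) = |a|·sd(Y) = |0.92|·8 = 7.36.

sd(X) = 7.36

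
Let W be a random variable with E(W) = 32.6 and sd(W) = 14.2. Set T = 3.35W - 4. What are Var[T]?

T = 3.35W - 4 is linear with a = 3.35, b = -4.
Var[W] = 14.2² = 201.64.
Var[T] = a²·Var[W] = 3.35²·201.64 = 2262.9049 (the additive constant -4 does not affect variance).

Var[T] = 2262.9049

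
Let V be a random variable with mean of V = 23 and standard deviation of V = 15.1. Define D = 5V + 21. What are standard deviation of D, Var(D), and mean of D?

D = 5V + 21 is linear with a = 5, b = 21.
standard deviation of D = |a|·standard deviation of V = |5|·15.1 = 75.5.
Var(V) = 15.1² = 228.01.
Var(D) = a²·Var(V) = 5²·228.01 = 5700.25 (the additive constant 21 does not affect variance).
mean of D = a·mean of V + b = 5·23 + 21 = 136.

standard deviation of D = 75.5, Var(D) = 5700.25, mean of D = 136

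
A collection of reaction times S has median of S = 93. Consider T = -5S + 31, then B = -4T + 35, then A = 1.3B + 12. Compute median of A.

median of A = 2314.3

median of T = (-5)·93 + 31 = -434.
median of B = (-4)·(-434) + 35 = 1771.
median of A = 1.3·1771 + 12 = 2314.3.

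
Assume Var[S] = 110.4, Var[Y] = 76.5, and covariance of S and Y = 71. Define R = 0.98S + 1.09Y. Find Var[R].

Var[R] = a²·Var[S] + b²·Var[Y] + 2ab·covariance of S and Y with a = 0.98, b = 1.09.
= 0.98²·110.4 + 1.09²·76.5 + 2·0.98·1.09·71
= 106.02816 + 90.88965 + 151.6844 = 348.60221.

Var[R] = 348.60221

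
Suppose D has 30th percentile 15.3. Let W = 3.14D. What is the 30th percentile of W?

30th percentile of W = 48.042

Since a = 3.14 > 0 the transformation is increasing, so the 30th percentile of W = a·(P_{30} of D) + b = 3.14·15.3 = 48.042.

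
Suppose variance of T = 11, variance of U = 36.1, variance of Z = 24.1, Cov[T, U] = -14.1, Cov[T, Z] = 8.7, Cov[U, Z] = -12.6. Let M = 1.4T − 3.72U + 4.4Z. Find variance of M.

variance of M = 1654.22544

variance of M = a²·variance of T + b²·variance of U + c²·variance of Z + 2ab·Cov[T, U] + 2ac·Cov[T, Z] + 2bc·Cov[U, Z], with a = 1.4, b = -3.72, c = 4.4.
= 21.56 + 499.56624 + 466.576 + 146.8656 + 107.184 + 412.4736
= 1654.22544.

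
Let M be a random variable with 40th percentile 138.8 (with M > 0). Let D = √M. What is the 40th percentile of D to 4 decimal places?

√M is increasing, so P_{40}(D) = g(P_{40}(M)) ≈ 11.7813.

40th percentile of D = 11.7813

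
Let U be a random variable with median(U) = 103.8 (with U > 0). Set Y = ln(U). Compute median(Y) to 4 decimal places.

median(Y) = 4.6425

ln(U) is monotone on this domain, so median(Y) = ln(103.8) ≈ 4.6425.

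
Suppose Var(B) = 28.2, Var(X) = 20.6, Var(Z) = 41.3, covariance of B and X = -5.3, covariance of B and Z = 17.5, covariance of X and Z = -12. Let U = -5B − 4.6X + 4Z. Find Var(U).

Var(U) = a²·Var(B) + b²·Var(X) + c²·Var(Z) + 2ab·covariance of B and X + 2ac·covariance of B and Z + 2bc·covariance of X and Z, with a = -5, b = -4.6, c = 4.
= 705 + 435.896 + 660.8 + (-243.8) + (-700) + 441.6
= 1299.496.

Var(U) = 1299.496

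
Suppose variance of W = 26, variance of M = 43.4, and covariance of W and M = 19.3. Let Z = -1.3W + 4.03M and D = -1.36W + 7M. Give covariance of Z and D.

covariance of Z and D = 988.87256

By bilinearity, covariance of Z and D = ac·variance of W + bd·variance of M + (ad+bc)·covariance of W and M, with a=-1.3, b=4.03, c=-1.36, d=7.
ac·variance of W = (-1.3)·(-1.36)·26 = 45.968
bd·variance of M = 4.03·7·43.4 = 1224.314
(ad+bc)·covariance of W and M = (-14.5808)·19.3 = -281.40944
covariance of Z and D = 45.968 + 1224.314 + (-281.40944) = 988.87256.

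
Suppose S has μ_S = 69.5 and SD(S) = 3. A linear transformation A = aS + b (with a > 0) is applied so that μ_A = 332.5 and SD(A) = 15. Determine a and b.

a = 5, b = -15

SD(A) = a·SD(S) (a > 0), so a = 15/3 = 5.
μ_A = a·μ_S + b, so b = 332.5 − 5·69.5 = -15.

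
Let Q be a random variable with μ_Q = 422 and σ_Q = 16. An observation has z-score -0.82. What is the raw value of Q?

Q = 408.88

Q = μ_Q + z·σ_Q = 422 + (-0.82)·16 = 408.88.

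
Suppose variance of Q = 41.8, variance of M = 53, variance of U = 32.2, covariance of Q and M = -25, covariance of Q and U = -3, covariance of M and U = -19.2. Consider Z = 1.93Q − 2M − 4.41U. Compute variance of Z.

variance of Z = 899.30944

variance of Z = a²·variance of Q + b²·variance of M + c²·variance of U + 2ab·covariance of Q and M + 2ac·covariance of Q and U + 2bc·covariance of M and U, with a = 1.93, b = -2, c = -4.41.
= 155.70082 + 212 + 626.22882 + 193 + 51.0678 + (-338.688)
= 899.30944.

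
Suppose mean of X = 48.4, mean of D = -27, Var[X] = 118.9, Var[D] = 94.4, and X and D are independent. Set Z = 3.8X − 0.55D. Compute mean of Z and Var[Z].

mean of Z = 3.8·mean of X + (-0.55)·mean of D = 3.8·48.4 + (-0.55)·(-27) = 198.77.
Var[Z] = a²·Var[X] + b²·Var[D] + 2ab·Cov[X, D] with a = 3.8, b = -0.55.
Independence gives Cov[X, D] = 0.
= 3.8²·118.9 + (-0.55)²·94.4 + 2·3.8·(-0.55)·0
= 1716.916 + 28.556 + 0 = 1745.472.

mean of Z = 198.77, Var[Z] = 1745.472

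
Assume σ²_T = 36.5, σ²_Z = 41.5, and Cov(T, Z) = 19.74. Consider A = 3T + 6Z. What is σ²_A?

σ²_A = a²·σ²_T + b²·σ²_Z + 2ab·Cov(T, Z) with a = 3, b = 6.
= 3²·36.5 + 6²·41.5 + 2·3·6·19.74
= 328.5 + 1494 + 710.64 = 2533.14.

σ²_A = 2533.14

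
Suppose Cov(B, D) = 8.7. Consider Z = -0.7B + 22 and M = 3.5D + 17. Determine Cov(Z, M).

Cov(Z, M) = -21.315

Cov(Z, M) = a·c·Cov(B, D) = (-0.7)·3.5·8.7 = -21.315. Additive constants drop out.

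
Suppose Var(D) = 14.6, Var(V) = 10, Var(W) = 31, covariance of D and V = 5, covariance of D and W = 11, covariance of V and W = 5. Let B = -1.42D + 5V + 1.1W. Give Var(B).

Var(B) = 266.58544

Var(B) = a²·Var(D) + b²·Var(V) + c²·Var(W) + 2ab·covariance of D and V + 2ac·covariance of D and W + 2bc·covariance of V and W, with a = -1.42, b = 5, c = 1.1.
= 29.43944 + 250 + 37.51 + (-71) + (-34.364) + 55
= 266.58544.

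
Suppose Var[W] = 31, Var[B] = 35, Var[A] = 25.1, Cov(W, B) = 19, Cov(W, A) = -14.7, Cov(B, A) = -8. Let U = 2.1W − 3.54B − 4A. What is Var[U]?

Var[U] = 714.824

Var[U] = a²·Var[W] + b²·Var[B] + c²·Var[A] + 2ab·Cov(W, B) + 2ac·Cov(W, A) + 2bc·Cov(B, A), with a = 2.1, b = -3.54, c = -4.
= 136.71 + 438.606 + 401.6 + (-282.492) + 246.96 + (-226.56)
= 714.824.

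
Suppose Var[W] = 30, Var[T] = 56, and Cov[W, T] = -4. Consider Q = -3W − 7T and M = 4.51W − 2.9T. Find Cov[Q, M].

By bilinearity, Cov[Q, M] = ac·Var[W] + bd·Var[T] + (ad+bc)·Cov[W, T], with a=-3, b=-7, c=4.51, d=-2.9.
ac·Var[W] = (-3)·4.51·30 = -405.9
bd·Var[T] = (-7)·(-2.9)·56 = 1136.8
(ad+bc)·Cov[W, T] = (-22.87)·(-4) = 91.48
Cov[Q, M] = -405.9 + 1136.8 + 91.48 = 822.38.

Cov[Q, M] = 822.38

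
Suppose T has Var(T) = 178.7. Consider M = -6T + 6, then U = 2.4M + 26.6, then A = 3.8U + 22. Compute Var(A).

Var(M) = (-6)²·178.7 = 6433.2.
Var(U) = 2.4²·6433.2 = 37055.232.
Var(A) = 3.8²·37055.232 = 535077.55008.

Var(A) = 535077.55008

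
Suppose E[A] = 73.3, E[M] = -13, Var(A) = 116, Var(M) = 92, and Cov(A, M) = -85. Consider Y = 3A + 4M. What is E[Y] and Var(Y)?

E[Y] = 167.9, Var(Y) = 476

E[Y] = 3·E[A] + 4·E[M] = 3·73.3 + 4·(-13) = 167.9.
Var(Y) = a²·Var(A) + b²·Var(M) + 2ab·Cov(A, M) with a = 3, b = 4.
= 3²·116 + 4²·92 + 2·3·4·(-85)
= 1044 + 1472 + (-2040) = 476.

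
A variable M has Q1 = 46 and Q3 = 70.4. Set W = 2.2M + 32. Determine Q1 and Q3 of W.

a = 2.2 > 0: Q1(W) = a·Q1(M)+b = 133.2, Q3(W) = a·Q3(M)+b = 186.88.

Q1(W) = 133.2, Q3(W) = 186.88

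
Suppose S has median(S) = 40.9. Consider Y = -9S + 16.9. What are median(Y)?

median(Y) = -351.2

A linear map preserves order up to sign, so median(Y) = a·median(S) + b = (-9)·40.9 + 16.9 = -351.2.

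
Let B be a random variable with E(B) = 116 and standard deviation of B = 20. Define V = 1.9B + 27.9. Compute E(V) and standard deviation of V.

V = 1.9B + 27.9 is linear with a = 1.9, b = 27.9.
E(V) = a·E(B) + b = 1.9·116 + 27.9 = 248.3.
standard deviation of V = |a|·standard deviation of B = |1.9|·20 = 38.

E(V) = 248.3, standard deviation of V = 38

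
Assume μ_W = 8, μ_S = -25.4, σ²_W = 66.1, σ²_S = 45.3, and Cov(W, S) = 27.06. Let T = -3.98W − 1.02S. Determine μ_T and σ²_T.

μ_T = -5.932, σ²_T = 1313.886112

μ_T = (-3.98)·μ_W + (-1.02)·μ_S = (-3.98)·8 + (-1.02)·(-25.4) = -5.932.
σ²_T = a²·σ²_W + b²·σ²_S + 2ab·Cov(W, S) with a = -3.98, b = -1.02.
= (-3.98)²·66.1 + (-1.02)²·45.3 + 2·(-3.98)·(-1.02)·27.06
= 1047.05044 + 47.13012 + 219.705552 = 1313.886112.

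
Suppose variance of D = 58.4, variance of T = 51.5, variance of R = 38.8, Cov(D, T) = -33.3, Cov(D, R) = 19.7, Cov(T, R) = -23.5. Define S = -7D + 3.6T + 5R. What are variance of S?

variance of S = 3952.36

variance of S = a²·variance of D + b²·variance of T + c²·variance of R + 2ab·Cov(D, T) + 2ac·Cov(D, R) + 2bc·Cov(T, R), with a = -7, b = 3.6, c = 5.
= 2861.6 + 667.44 + 970 + 1678.32 + (-1379) + (-846)
= 3952.36.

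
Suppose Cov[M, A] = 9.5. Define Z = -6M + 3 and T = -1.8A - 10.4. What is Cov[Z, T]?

Cov[Z, T] = a·c·Cov[M, A] = (-6)·(-1.8)·9.5 = 102.6. Additive constants drop out.

Cov[Z, T] = 102.6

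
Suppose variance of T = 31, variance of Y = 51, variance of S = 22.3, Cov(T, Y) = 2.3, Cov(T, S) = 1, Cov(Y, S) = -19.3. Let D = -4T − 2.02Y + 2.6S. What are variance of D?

variance of D = 1073.9436

variance of D = a²·variance of T + b²·variance of Y + c²·variance of S + 2ab·Cov(T, Y) + 2ac·Cov(T, S) + 2bc·Cov(Y, S), with a = -4, b = -2.02, c = 2.6.
= 496 + 208.1004 + 150.748 + 37.168 + (-20.8) + 202.7272
= 1073.9436.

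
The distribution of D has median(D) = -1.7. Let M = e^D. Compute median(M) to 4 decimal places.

e^D is monotone on this domain, so median(M) = exp(-1.7) ≈ 0.1827.

median(M) = 0.1827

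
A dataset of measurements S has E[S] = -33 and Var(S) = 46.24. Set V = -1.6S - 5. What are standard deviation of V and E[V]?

V = -1.6S - 5 is linear with a = -1.6, b = -5.
standard deviation of S = √46.24 = 6.8.
standard deviation of V = |a|·standard deviation of S = |-1.6|·6.8 = 10.88.
E[V] = a·E[S] + b = (-1.6)·(-33) + (-5) = 47.8.

standard deviation of V = 10.88, E[V] = 47.8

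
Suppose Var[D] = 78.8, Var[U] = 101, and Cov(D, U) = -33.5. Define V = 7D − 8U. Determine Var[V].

Var[V] = 14077.2

Var[V] = a²·Var[D] + b²·Var[U] + 2ab·Cov(D, U) with a = 7, b = -8.
= 7²·78.8 + (-8)²·101 + 2·7·(-8)·(-33.5)
= 3861.2 + 6464 + 3752 = 14077.2.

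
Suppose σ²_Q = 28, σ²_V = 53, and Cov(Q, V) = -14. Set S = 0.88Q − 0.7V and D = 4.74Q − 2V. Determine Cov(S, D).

By bilinearity, Cov(S, D) = ac·σ²_Q + bd·σ²_V + (ad+bc)·Cov(Q, V), with a=0.88, b=-0.7, c=4.74, d=-2.
ac·σ²_Q = 0.88·4.74·28 = 116.7936
bd·σ²_V = (-0.7)·(-2)·53 = 74.2
(ad+bc)·Cov(Q, V) = (-5.078)·(-14) = 71.092
Cov(S, D) = 116.7936 + 74.2 + 71.092 = 262.0856.

Cov(S, D) = 262.0856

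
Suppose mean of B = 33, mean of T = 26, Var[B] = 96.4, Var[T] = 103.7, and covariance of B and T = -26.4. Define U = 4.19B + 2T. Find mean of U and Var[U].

mean of U = 4.19·mean of B + 2·mean of T = 4.19·33 + 2·26 = 190.27.
Var[U] = a²·Var[B] + b²·Var[T] + 2ab·covariance of B and T with a = 4.19, b = 2.
= 4.19²·96.4 + 2²·103.7 + 2·4.19·2·(-26.4)
= 1692.40804 + 414.8 + (-442.464) = 1664.74404.

mean of U = 190.27, Var[U] = 1664.74404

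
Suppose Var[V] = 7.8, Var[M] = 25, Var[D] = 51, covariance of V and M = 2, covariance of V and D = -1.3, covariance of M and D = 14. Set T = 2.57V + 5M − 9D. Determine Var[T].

Var[T] = 3659.05622

Var[T] = a²·Var[V] + b²·Var[M] + c²·Var[D] + 2ab·covariance of V and M + 2ac·covariance of V and D + 2bc·covariance of M and D, with a = 2.57, b = 5, c = -9.
= 51.51822 + 625 + 4131 + 51.4 + 60.138 + (-1260)
= 3659.05622.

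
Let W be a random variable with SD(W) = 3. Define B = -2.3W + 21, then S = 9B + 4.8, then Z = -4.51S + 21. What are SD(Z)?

SD(Z) = 280.071

SD(B) = |-2.3|·3 = 6.9.
SD(S) = |9|·6.9 = 62.1.
SD(Z) = |-4.51|·62.1 = 280.071.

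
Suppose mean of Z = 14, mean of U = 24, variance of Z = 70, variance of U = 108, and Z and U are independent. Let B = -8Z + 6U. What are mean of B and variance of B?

mean of B = (-8)·mean of Z + 6·mean of U = (-8)·14 + 6·24 = 32.
variance of B = a²·variance of Z + b²·variance of U + 2ab·covariance of Z and U with a = -8, b = 6.
Independence gives covariance of Z and U = 0.
= (-8)²·70 + 6²·108 + 2·(-8)·6·0
= 4480 + 3888 + 0 = 8368.

mean of B = 32, variance of B = 8368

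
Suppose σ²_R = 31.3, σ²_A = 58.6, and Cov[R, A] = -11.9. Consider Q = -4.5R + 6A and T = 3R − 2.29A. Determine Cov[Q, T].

Cov[Q, T] = -1564.5435

By bilinearity, Cov[Q, T] = ac·σ²_R + bd·σ²_A + (ad+bc)·Cov[R, A], with a=-4.5, b=6, c=3, d=-2.29.
ac·σ²_R = (-4.5)·3·31.3 = -422.55
bd·σ²_A = 6·(-2.29)·58.6 = -805.164
(ad+bc)·Cov[R, A] = (28.305)·(-11.9) = -336.8295
Cov[Q, T] = -422.55 + (-805.164) + (-336.8295) = -1564.5435.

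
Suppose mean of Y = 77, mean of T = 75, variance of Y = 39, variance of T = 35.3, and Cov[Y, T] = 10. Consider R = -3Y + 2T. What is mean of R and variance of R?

mean of R = -81, variance of R = 372.2

mean of R = (-3)·mean of Y + 2·mean of T = (-3)·77 + 2·75 = -81.
variance of R = a²·variance of Y + b²·variance of T + 2ab·Cov[Y, T] with a = -3, b = 2.
= (-3)²·39 + 2²·35.3 + 2·(-3)·2·10
= 351 + 141.2 + (-120) = 372.2.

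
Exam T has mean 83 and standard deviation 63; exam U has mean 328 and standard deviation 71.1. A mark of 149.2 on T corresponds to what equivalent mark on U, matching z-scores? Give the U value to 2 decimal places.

U = 402.71

z = (149.2 − 83)/63 ≈ 1.0508.
U = 328 + z·71.1 = 328 + (149.2 − 83)·71.1/63 ≈ 402.71.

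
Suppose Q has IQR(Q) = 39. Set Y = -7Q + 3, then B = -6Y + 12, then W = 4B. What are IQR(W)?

IQR(W) = 6552

IQR(Y) = |-7|·39 = 273.
IQR(B) = |-6|·273 = 1638.
IQR(W) = |4|·1638 = 6552.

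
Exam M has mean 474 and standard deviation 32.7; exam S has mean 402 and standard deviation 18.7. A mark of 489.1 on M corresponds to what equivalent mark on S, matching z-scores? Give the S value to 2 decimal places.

z = (489.1 − 474)/32.7 ≈ 0.4618.
S = 402 + z·18.7 = 402 + (489.1 − 474)·18.7/32.7 ≈ 410.64.

S = 410.64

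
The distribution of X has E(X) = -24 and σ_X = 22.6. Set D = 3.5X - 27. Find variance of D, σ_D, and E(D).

variance of D = 6256.81, σ_D = 79.1, E(D) = -111

D = 3.5X - 27 is linear with a = 3.5, b = -27.
variance of X = 22.6² = 510.76.
variance of D = a²·variance of X = 3.5²·510.76 = 6256.81 (the additive constant -27 does not affect variance).
σ_D = |a|·σ_X = |3.5|·22.6 = 79.1.
E(D) = a·E(X) + b = 3.5·(-24) + (-27) = -111.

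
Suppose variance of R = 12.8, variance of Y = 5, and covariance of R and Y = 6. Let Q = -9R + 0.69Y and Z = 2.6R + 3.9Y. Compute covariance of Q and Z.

By bilinearity, covariance of Q and Z = ac·variance of R + bd·variance of Y + (ad+bc)·covariance of R and Y, with a=-9, b=0.69, c=2.6, d=3.9.
ac·variance of R = (-9)·2.6·12.8 = -299.52
bd·variance of Y = 0.69·3.9·5 = 13.455
(ad+bc)·covariance of R and Y = (-33.306)·6 = -199.836
covariance of Q and Z = -299.52 + 13.455 + (-199.836) = -485.901.

covariance of Q and Z = -485.901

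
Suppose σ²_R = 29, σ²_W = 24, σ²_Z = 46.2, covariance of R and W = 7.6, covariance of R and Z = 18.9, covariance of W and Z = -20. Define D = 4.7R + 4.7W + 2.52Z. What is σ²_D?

σ²_D = a²·σ²_R + b²·σ²_W + c²·σ²_Z + 2ab·covariance of R and W + 2ac·covariance of R and Z + 2bc·covariance of W and Z, with a = 4.7, b = 4.7, c = 2.52.
= 640.61 + 530.16 + 293.38848 + 335.768 + 447.7032 + (-473.76)
= 1773.86968.

σ²_D = 1773.86968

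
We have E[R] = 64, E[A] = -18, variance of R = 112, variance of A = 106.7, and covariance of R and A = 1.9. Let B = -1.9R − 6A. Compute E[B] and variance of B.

E[B] = -13.6, variance of B = 4288.84

E[B] = (-1.9)·E[R] + (-6)·E[A] = (-1.9)·64 + (-6)·(-18) = -13.6.
variance of B = a²·variance of R + b²·variance of A + 2ab·covariance of R and A with a = -1.9, b = -6.
= (-1.9)²·112 + (-6)²·106.7 + 2·(-1.9)·(-6)·1.9
= 404.32 + 3841.2 + 43.32 = 4288.84.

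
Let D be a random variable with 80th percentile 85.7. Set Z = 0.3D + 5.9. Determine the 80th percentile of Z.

80th percentile of Z = 31.61

Since a = 0.3 > 0 the transformation is increasing, so the 80th percentile of Z = a·(P_{80} of D) + b = 0.3·85.7 + 5.9 = 31.61.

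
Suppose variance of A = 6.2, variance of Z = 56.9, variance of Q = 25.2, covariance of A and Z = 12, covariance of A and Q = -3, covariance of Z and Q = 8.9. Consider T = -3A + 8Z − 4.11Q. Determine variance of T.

variance of T = a²·variance of A + b²·variance of Z + c²·variance of Q + 2ab·covariance of A and Z + 2ac·covariance of A and Q + 2bc·covariance of Z and Q, with a = -3, b = 8, c = -4.11.
= 55.8 + 3641.6 + 425.68092 + (-576) + (-73.98) + (-585.264)
= 2887.83692.

variance of T = 2887.83692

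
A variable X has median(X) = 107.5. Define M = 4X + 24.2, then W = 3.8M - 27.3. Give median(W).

median(W) = 1698.66

median(M) = 4·107.5 + 24.2 = 454.2.
median(W) = 3.8·454.2 + (-27.3) = 1698.66.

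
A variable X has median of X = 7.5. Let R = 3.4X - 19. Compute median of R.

A linear map preserves order up to sign, so median of R = a·median of X + b = 3.4·7.5 + (-19) = 6.5.

median of R = 6.5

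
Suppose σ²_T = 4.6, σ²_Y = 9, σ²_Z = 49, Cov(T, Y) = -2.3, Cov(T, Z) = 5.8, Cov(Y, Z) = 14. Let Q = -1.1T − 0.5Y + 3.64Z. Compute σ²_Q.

σ²_Q = a²·σ²_T + b²·σ²_Y + c²·σ²_Z + 2ab·Cov(T, Y) + 2ac·Cov(T, Z) + 2bc·Cov(Y, Z), with a = -1.1, b = -0.5, c = 3.64.
= 5.566 + 2.25 + 649.2304 + (-2.53) + (-46.4464) + (-50.96)
= 557.11.

σ²_Q = 557.11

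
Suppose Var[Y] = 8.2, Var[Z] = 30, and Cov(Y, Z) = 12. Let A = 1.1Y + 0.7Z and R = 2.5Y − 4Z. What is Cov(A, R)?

By bilinearity, Cov(A, R) = ac·Var[Y] + bd·Var[Z] + (ad+bc)·Cov(Y, Z), with a=1.1, b=0.7, c=2.5, d=-4.
ac·Var[Y] = 1.1·2.5·8.2 = 22.55
bd·Var[Z] = 0.7·(-4)·30 = -84
(ad+bc)·Cov(Y, Z) = (-2.65)·12 = -31.8
Cov(A, R) = 22.55 + (-84) + (-31.8) = -93.25.

Cov(A, R) = -93.25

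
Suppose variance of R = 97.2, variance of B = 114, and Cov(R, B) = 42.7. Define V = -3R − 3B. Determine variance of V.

variance of V = 2669.4

variance of V = a²·variance of R + b²·variance of B + 2ab·Cov(R, B) with a = -3, b = -3.
= (-3)²·97.2 + (-3)²·114 + 2·(-3)·(-3)·42.7
= 874.8 + 1026 + 768.6 = 2669.4.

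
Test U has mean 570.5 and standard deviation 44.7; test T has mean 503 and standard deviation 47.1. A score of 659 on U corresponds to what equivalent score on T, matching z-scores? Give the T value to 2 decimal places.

z = (659 − 570.5)/44.7 ≈ 1.9799.
T = 503 + z·47.1 = 503 + (659 − 570.5)·47.1/44.7 ≈ 596.25.

T = 596.25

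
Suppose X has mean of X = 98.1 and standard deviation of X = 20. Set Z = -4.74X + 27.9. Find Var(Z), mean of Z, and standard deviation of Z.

Var(Z) = 8987.04, mean of Z = -437.094, standard deviation of Z = 94.8

Z = -4.74X + 27.9 is linear with a = -4.74, b = 27.9.
Var(X) = 20² = 400.
Var(Z) = a²·Var(X) = (-4.74)²·400 = 8987.04 (the additive constant 27.9 does not affect variance).
mean of Z = a·mean of X + b = (-4.74)·98.1 + 27.9 = -437.094.
standard deviation of Z = |a|·standard deviation of X = |-4.74|·20 = 94.8.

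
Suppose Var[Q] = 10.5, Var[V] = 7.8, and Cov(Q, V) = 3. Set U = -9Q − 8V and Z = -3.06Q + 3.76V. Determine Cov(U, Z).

By bilinearity, Cov(U, Z) = ac·Var[Q] + bd·Var[V] + (ad+bc)·Cov(Q, V), with a=-9, b=-8, c=-3.06, d=3.76.
ac·Var[Q] = (-9)·(-3.06)·10.5 = 289.17
bd·Var[V] = (-8)·3.76·7.8 = -234.624
(ad+bc)·Cov(Q, V) = (-9.36)·3 = -28.08
Cov(U, Z) = 289.17 + (-234.624) + (-28.08) = 26.466.

Cov(U, Z) = 26.466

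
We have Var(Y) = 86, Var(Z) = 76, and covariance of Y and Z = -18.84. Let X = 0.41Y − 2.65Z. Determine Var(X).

Var(X) = 589.10592

Var(X) = a²·Var(Y) + b²·Var(Z) + 2ab·covariance of Y and Z with a = 0.41, b = -2.65.
= 0.41²·86 + (-2.65)²·76 + 2·0.41·(-2.65)·(-18.84)
= 14.4566 + 533.71 + 40.93932 = 589.10592.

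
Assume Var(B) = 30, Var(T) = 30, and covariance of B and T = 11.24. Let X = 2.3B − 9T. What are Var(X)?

Var(X) = 2123.364

Var(X) = a²·Var(B) + b²·Var(T) + 2ab·covariance of B and T with a = 2.3, b = -9.
= 2.3²·30 + (-9)²·30 + 2·2.3·(-9)·11.24
= 158.7 + 2430 + (-465.336) = 2123.364.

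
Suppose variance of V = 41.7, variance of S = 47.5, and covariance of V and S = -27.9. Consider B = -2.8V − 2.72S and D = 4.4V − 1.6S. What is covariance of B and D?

covariance of B and D = -98.1088

By bilinearity, covariance of B and D = ac·variance of V + bd·variance of S + (ad+bc)·covariance of V and S, with a=-2.8, b=-2.72, c=4.4, d=-1.6.
ac·variance of V = (-2.8)·4.4·41.7 = -513.744
bd·variance of S = (-2.72)·(-1.6)·47.5 = 206.72
(ad+bc)·covariance of V and S = (-7.488)·(-27.9) = 208.9152
covariance of B and D = -513.744 + 206.72 + 208.9152 = -98.1088.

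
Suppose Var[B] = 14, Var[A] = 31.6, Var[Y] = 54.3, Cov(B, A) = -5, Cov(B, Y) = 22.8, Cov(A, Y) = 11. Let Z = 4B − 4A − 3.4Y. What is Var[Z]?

Var[Z] = 1196.348

Var[Z] = a²·Var[B] + b²·Var[A] + c²·Var[Y] + 2ab·Cov(B, A) + 2ac·Cov(B, Y) + 2bc·Cov(A, Y), with a = 4, b = -4, c = -3.4.
= 224 + 505.6 + 627.708 + 160 + (-620.16) + 299.2
= 1196.348.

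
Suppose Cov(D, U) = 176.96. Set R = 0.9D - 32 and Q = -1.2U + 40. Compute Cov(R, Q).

Cov(R, Q) = a·c·Cov(D, U) = 0.9·(-1.2)·176.96 = -191.1168. Additive constants drop out.

Cov(R, Q) = -191.1168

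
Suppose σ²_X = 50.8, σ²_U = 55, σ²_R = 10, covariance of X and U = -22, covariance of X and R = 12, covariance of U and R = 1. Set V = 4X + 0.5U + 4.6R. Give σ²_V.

σ²_V = 1396.35

σ²_V = a²·σ²_X + b²·σ²_U + c²·σ²_R + 2ab·covariance of X and U + 2ac·covariance of X and R + 2bc·covariance of U and R, with a = 4, b = 0.5, c = 4.6.
= 812.8 + 13.75 + 211.6 + (-88) + 441.6 + 4.6
= 1396.35.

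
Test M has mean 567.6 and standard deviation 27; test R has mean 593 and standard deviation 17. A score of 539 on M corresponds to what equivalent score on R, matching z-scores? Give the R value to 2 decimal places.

R = 574.99

z = (539 − 567.6)/27 ≈ -1.0593.
R = 593 + z·17 = 593 + (539 − 567.6)·17/27 ≈ 574.99.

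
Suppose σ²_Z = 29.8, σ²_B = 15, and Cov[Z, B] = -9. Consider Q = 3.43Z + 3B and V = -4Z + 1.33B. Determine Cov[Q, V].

By bilinearity, Cov[Q, V] = ac·σ²_Z + bd·σ²_B + (ad+bc)·Cov[Z, B], with a=3.43, b=3, c=-4, d=1.33.
ac·σ²_Z = 3.43·(-4)·29.8 = -408.856
bd·σ²_B = 3·1.33·15 = 59.85
(ad+bc)·Cov[Z, B] = (-7.4381)·(-9) = 66.9429
Cov[Q, V] = -408.856 + 59.85 + 66.9429 = -282.0631.

Cov[Q, V] = -282.0631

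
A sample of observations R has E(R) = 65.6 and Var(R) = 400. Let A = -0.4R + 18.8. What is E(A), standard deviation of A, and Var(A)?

A = -0.4R + 18.8 is linear with a = -0.4, b = 18.8.
E(A) = a·E(R) + b = (-0.4)·65.6 + 18.8 = -7.44.
standard deviation of R = √400 = 20.
standard deviation of A = |a|·standard deviation of R = |-0.4|·20 = 8.
Var(A) = a²·Var(R) = (-0.4)²·400 = 64 (the additive constant 18.8 does not affect variance).

E(A) = -7.44, standard deviation of A = 8, Var(A) = 64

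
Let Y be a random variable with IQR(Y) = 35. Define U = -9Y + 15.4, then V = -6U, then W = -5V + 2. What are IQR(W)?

IQR(W) = 9450

IQR(U) = |-9|·35 = 315.
IQR(V) = |-6|·315 = 1890.
IQR(W) = |-5|·1890 = 9450.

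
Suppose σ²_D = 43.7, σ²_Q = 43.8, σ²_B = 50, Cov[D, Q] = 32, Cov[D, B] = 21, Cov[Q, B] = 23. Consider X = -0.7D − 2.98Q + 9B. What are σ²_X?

σ²_X = 3095.55852

σ²_X = a²·σ²_D + b²·σ²_Q + c²·σ²_B + 2ab·Cov[D, Q] + 2ac·Cov[D, B] + 2bc·Cov[Q, B], with a = -0.7, b = -2.98, c = 9.
= 21.413 + 388.96152 + 4050 + 133.504 + (-264.6) + (-1233.72)
= 3095.55852.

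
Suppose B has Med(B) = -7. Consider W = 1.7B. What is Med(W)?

A linear map preserves order up to sign, so Med(W) = a·Med(B) + b = 1.7·(-7) = -11.9.

Med(W) = -11.9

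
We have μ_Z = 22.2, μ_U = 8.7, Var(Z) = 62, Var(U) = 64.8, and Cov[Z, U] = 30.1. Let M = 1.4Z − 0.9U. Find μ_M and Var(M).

μ_M = 1.4·μ_Z + (-0.9)·μ_U = 1.4·22.2 + (-0.9)·8.7 = 23.25.
Var(M) = a²·Var(Z) + b²·Var(U) + 2ab·Cov[Z, U] with a = 1.4, b = -0.9.
= 1.4²·62 + (-0.9)²·64.8 + 2·1.4·(-0.9)·30.1
= 121.52 + 52.488 + (-75.852) = 98.156.

μ_M = 23.25, Var(M) = 98.156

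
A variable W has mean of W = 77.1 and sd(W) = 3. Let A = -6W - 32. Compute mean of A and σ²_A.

A = -6W - 32 is linear with a = -6, b = -32.
mean of A = a·mean of W + b = (-6)·77.1 + (-32) = -494.6.
σ²_W = 3² = 9.
σ²_A = a²·σ²_W = (-6)²·9 = 324 (the additive constant -32 does not affect variance).

mean of A = -494.6, σ²_A = 324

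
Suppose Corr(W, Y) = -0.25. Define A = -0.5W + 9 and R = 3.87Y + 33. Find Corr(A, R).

Corr(A, R) = 0.25

Linear rescalings preserve |correlation|; the slopes -0.5 and 3.87 have opposite signs, so the correlation flips sign: Corr(A, R) = −Corr(W, Y) = 0.25.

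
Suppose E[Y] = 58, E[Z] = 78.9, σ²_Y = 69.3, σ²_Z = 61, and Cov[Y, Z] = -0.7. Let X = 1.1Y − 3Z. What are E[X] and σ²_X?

E[X] = 1.1·E[Y] + (-3)·E[Z] = 1.1·58 + (-3)·78.9 = -172.9.
σ²_X = a²·σ²_Y + b²·σ²_Z + 2ab·Cov[Y, Z] with a = 1.1, b = -3.
= 1.1²·69.3 + (-3)²·61 + 2·1.1·(-3)·(-0.7)
= 83.853 + 549 + 4.62 = 637.473.

E[X] = -172.9, σ²_X = 637.473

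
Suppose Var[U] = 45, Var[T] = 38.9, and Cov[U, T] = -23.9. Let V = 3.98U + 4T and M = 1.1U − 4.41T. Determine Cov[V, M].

By bilinearity, Cov[V, M] = ac·Var[U] + bd·Var[T] + (ad+bc)·Cov[U, T], with a=3.98, b=4, c=1.1, d=-4.41.
ac·Var[U] = 3.98·1.1·45 = 197.01
bd·Var[T] = 4·(-4.41)·38.9 = -686.196
(ad+bc)·Cov[U, T] = (-13.1518)·(-23.9) = 314.32802
Cov[V, M] = 197.01 + (-686.196) + 314.32802 = -174.85798.

Cov[V, M] = -174.85798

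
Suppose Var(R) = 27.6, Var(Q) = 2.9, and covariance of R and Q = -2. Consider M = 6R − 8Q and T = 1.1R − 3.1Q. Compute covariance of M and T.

By bilinearity, covariance of M and T = ac·Var(R) + bd·Var(Q) + (ad+bc)·covariance of R and Q, with a=6, b=-8, c=1.1, d=-3.1.
ac·Var(R) = 6·1.1·27.6 = 182.16
bd·Var(Q) = (-8)·(-3.1)·2.9 = 71.92
(ad+bc)·covariance of R and Q = (-27.4)·(-2) = 54.8
covariance of M and T = 182.16 + 71.92 + 54.8 = 308.88.

covariance of M and T = 308.88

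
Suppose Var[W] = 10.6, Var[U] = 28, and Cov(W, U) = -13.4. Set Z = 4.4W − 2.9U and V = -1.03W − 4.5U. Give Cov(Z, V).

By bilinearity, Cov(Z, V) = ac·Var[W] + bd·Var[U] + (ad+bc)·Cov(W, U), with a=4.4, b=-2.9, c=-1.03, d=-4.5.
ac·Var[W] = 4.4·(-1.03)·10.6 = -48.0392
bd·Var[U] = (-2.9)·(-4.5)·28 = 365.4
(ad+bc)·Cov(W, U) = (-16.813)·(-13.4) = 225.2942
Cov(Z, V) = -48.0392 + 365.4 + 225.2942 = 542.655.

Cov(Z, V) = 542.655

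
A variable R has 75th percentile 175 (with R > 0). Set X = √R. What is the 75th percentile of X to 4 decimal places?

75th percentile of X = 13.2288

√R is increasing, so P_{75}(X) = g(P_{75}(R)) ≈ 13.2288.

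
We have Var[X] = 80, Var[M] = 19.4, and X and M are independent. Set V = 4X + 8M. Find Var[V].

Var[V] = a²·Var[X] + b²·Var[M] + 2ab·covariance of X and M with a = 4, b = 8.
Independence gives covariance of X and M = 0.
= 4²·80 + 8²·19.4 + 2·4·8·0
= 1280 + 1241.6 + 0 = 2521.6.

Var[V] = 2521.6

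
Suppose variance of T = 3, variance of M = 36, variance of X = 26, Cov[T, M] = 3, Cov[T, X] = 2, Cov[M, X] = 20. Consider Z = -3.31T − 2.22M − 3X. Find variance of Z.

variance of Z = 794.4999

variance of Z = a²·variance of T + b²·variance of M + c²·variance of X + 2ab·Cov[T, M] + 2ac·Cov[T, X] + 2bc·Cov[M, X], with a = -3.31, b = -2.22, c = -3.
= 32.8683 + 177.4224 + 234 + 44.0892 + 39.72 + 266.4
= 794.4999.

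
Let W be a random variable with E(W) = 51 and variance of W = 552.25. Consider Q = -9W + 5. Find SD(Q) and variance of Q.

SD(Q) = 211.5, variance of Q = 44732.25

Q = -9W + 5 is linear with a = -9, b = 5.
SD(W) = √552.25 = 23.5.
SD(Q) = |a|·SD(W) = |-9|·23.5 = 211.5.
variance of Q = a²·variance of W = (-9)²·552.25 = 44732.25 (the additive constant 5 does not affect variance).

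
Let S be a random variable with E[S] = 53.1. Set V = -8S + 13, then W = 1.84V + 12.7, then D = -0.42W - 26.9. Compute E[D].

E[D] = 286.00504

E[V] = (-8)·53.1 + 13 = -411.8.
E[W] = 1.84·(-411.8) + 12.7 = -745.012.
E[D] = (-0.42)·(-745.012) + (-26.9) = 286.00504.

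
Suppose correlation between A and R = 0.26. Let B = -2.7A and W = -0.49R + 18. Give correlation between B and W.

Linear rescalings preserve correlation up to sign; here the slopes -2.7 and -0.49 have the same sign, so correlation between B and W = correlation between A and R = 0.26.

correlation between B and W = 0.26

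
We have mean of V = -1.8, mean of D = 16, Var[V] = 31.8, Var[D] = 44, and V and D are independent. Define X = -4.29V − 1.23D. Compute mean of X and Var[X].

mean of X = (-4.29)·mean of V + (-1.23)·mean of D = (-4.29)·(-1.8) + (-1.23)·16 = -11.958.
Var[X] = a²·Var[V] + b²·Var[D] + 2ab·covariance of V and D with a = -4.29, b = -1.23.
Independence gives covariance of V and D = 0.
= (-4.29)²·31.8 + (-1.23)²·44 + 2·(-4.29)·(-1.23)·0
= 585.25038 + 66.5676 + 0 = 651.81798.

mean of X = -11.958, Var[X] = 651.81798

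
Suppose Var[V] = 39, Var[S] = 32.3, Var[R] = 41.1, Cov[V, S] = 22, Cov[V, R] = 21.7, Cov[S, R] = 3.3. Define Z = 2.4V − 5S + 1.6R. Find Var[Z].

Var[Z] = a²·Var[V] + b²·Var[S] + c²·Var[R] + 2ab·Cov[V, S] + 2ac·Cov[V, R] + 2bc·Cov[S, R], with a = 2.4, b = -5, c = 1.6.
= 224.64 + 807.5 + 105.216 + (-528) + 166.656 + (-52.8)
= 723.212.

Var[Z] = 723.212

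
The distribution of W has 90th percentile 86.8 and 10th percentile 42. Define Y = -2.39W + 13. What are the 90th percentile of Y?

90th percentile of Y = -87.38

Since a = -2.39 < 0 the transformation is decreasing, reversing order: the 90th percentile of Y corresponds to the 10th percentile of W.
So P_{90}(Y) = a·P_{10}(W) + b = (-2.39)·42 + 13 = -87.38.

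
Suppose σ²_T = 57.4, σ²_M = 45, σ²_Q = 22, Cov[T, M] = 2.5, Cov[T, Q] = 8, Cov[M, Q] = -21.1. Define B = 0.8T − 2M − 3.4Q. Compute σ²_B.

σ²_B = a²·σ²_T + b²·σ²_M + c²·σ²_Q + 2ab·Cov[T, M] + 2ac·Cov[T, Q] + 2bc·Cov[M, Q], with a = 0.8, b = -2, c = -3.4.
= 36.736 + 180 + 254.32 + (-8) + (-43.52) + (-286.96)
= 132.576.

σ²_B = 132.576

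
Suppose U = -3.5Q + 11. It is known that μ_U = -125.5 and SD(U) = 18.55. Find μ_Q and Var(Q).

From U = -3.5Q + 11: μ_U = a·μ_Q + b, so μ_Q = (μ_U − b)/a = (-125.5 − 11)/(-3.5) = 39.
Var(U) = 18.55² = 344.1025.
Var(U) = a²·Var(Q), so Var(Q) = 344.1025/(-3.5)² = 28.09.

μ_Q = 39, Var(Q) = 28.09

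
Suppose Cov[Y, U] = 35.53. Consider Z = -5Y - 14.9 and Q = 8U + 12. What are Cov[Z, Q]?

Cov[Z, Q] = -1421.2

Cov[Z, Q] = a·c·Cov[Y, U] = (-5)·8·35.53 = -1421.2. Additive constants drop out.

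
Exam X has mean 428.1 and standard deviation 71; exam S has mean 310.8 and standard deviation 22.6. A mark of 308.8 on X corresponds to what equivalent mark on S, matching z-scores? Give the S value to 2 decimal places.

z = (308.8 − 428.1)/71 ≈ -1.6803.
S = 310.8 + z·22.6 = 310.8 + (308.8 − 428.1)·22.6/71 ≈ 272.83.

S = 272.83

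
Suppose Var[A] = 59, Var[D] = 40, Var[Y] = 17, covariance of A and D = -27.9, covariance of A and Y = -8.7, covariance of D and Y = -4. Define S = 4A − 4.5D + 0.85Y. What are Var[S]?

Var[S] = a²·Var[A] + b²·Var[D] + c²·Var[Y] + 2ab·covariance of A and D + 2ac·covariance of A and Y + 2bc·covariance of D and Y, with a = 4, b = -4.5, c = 0.85.
= 944 + 810 + 12.2825 + 1004.4 + (-59.16) + 30.6
= 2742.1225.

Var[S] = 2742.1225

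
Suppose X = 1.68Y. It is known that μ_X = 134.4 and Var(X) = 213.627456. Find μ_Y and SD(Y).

From X = 1.68Y: μ_X = a·μ_Y + b, so μ_Y = (μ_X − b)/a = (134.4 − 0)/1.68 = 80.
SD(X) = √213.627456 = 14.616.
SD(X) = |a|·SD(Y), so SD(Y) = 14.616/|1.68| = 8.7.

μ_Y = 80, SD(Y) = 8.7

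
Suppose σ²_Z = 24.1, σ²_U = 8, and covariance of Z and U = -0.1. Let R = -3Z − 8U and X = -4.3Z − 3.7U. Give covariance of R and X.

covariance of R and X = 543.14

By bilinearity, covariance of R and X = ac·σ²_Z + bd·σ²_U + (ad+bc)·covariance of Z and U, with a=-3, b=-8, c=-4.3, d=-3.7.
ac·σ²_Z = (-3)·(-4.3)·24.1 = 310.89
bd·σ²_U = (-8)·(-3.7)·8 = 236.8
(ad+bc)·covariance of Z and U = (45.5)·(-0.1) = -4.55
covariance of R and X = 310.89 + 236.8 + (-4.55) = 543.14.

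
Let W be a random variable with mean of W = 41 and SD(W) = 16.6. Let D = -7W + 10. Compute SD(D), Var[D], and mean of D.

D = -7W + 10 is linear with a = -7, b = 10.
SD(D) = |a|·SD(W) = |-7|·16.6 = 116.2.
Var[W] = 16.6² = 275.56.
Var[D] = a²·Var[W] = (-7)²·275.56 = 13502.44 (the additive constant 10 does not affect variance).
mean of D = a·mean of W + b = (-7)·41 + 10 = -277.

SD(D) = 116.2, Var[D] = 13502.44, mean of D = -277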